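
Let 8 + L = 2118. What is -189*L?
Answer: -398790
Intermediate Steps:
L = 2110 (L = -8 + 2118 = 2110)
-189*L = -189*2110 = -398790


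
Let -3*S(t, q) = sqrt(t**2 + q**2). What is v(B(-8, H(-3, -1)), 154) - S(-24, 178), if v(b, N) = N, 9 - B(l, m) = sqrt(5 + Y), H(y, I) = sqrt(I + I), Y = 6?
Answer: 154 + 2*sqrt(8065)/3 ≈ 213.87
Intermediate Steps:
H(y, I) = sqrt(2)*sqrt(I) (H(y, I) = sqrt(2*I) = sqrt(2)*sqrt(I))
B(l, m) = 9 - sqrt(11) (B(l, m) = 9 - sqrt(5 + 6) = 9 - sqrt(11))
S(t, q) = -sqrt(q**2 + t**2)/3 (S(t, q) = -sqrt(t**2 + q**2)/3 = -sqrt(q**2 + t**2)/3)
v(B(-8, H(-3, -1)), 154) - S(-24, 178) = 154 - (-1)*sqrt(178**2 + (-24)**2)/3 = 154 - (-1)*sqrt(31684 + 576)/3 = 154 - (-1)*sqrt(32260)/3 = 154 - (-1)*2*sqrt(8065)/3 = 154 - (-2)*sqrt(8065)/3 = 154 + 2*sqrt(8065)/3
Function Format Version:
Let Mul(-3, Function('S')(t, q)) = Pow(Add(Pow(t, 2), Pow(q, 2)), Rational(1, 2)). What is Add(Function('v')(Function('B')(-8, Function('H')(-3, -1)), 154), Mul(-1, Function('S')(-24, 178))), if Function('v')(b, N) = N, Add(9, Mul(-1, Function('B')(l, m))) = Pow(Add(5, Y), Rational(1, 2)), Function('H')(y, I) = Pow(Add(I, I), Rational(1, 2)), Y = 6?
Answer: Add(154, Mul(Rational(2, 3), Pow(8065, Rational(1, 2)))) ≈ 213.87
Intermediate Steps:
Function('H')(y, I) = Mul(Pow(2, Rational(1, 2)), Pow(I, Rational(1, 2))) (Function('H')(y, I) = Pow(Mul(2, I), Rational(1, 2)) = Mul(Pow(2, Rational(1, 2)), Pow(I, Rational(1, 2))))
Function('B')(l, m) = Add(9, Mul(-1, Pow(11, Rational(1, 2)))) (Function('B')(l, m) = Add(9, Mul(-1, Pow(Add(5, 6), Rational(1, 2)))) = Add(9, Mul(-1, Pow(11, Rational(1, 2)))))
Function('S')(t, q) = Mul(Rational(-1, 3), Pow(Add(Pow(q, 2), Pow(t, 2)), Rational(1, 2))) (Function('S')(t, q) = Mul(Rational(-1, 3), Pow(Add(Pow(t, 2), Pow(q, 2)), Rational(1, 2))) = Mul(Rational(-1, 3), Pow(Add(Pow(q, 2), Pow(t, 2)), Rational(1, 2))))
Add(Function('v')(Function('B')(-8, Function('H')(-3, -1)), 154), Mul(-1, Function('S')(-24, 178))) = Add(154, Mul(-1, Mul(Rational(-1, 3), Pow(Add(Pow(178, 2), Pow(-24, 2)), Rational(1, 2))))) = Add(154, Mul(-1, Mul(Rational(-1, 3), Pow(Add(31684, 576), Rational(1, 2))))) = Add(154, Mul(-1, Mul(Rational(-1, 3), Pow(32260, Rational(1, 2))))) = Add(154, Mul(-1, Mul(Rational(-1, 3), Mul(2, Pow(8065, Rational(1, 2)))))) = Add(154, Mul(-1, Mul(Rational(-2, 3), Pow(8065, Rational(1, 2))))) = Add(154, Mul(Rational(2, 3), Pow(8065, Rational(1, 2))))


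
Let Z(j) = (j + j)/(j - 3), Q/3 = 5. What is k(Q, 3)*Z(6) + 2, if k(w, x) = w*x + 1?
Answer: 186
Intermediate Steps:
Q = 15 (Q = 3*5 = 15)
Z(j) = 2*j/(-3 + j) (Z(j) = (2*j)/(-3 + j) = 2*j/(-3 + j))
k(w, x) = 1 + w*x
k(Q, 3)*Z(6) + 2 = (1 + 15*3)*(2*6/(-3 + 6)) + 2 = (1 + 45)*(2*6/3) + 2 = 46*(2*6*(⅓)) + 2 = 46*4 + 2 = 184 + 2 = 186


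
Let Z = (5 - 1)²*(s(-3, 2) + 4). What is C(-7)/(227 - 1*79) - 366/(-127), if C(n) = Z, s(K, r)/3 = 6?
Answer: 24718/4699 ≈ 5.2603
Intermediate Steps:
s(K, r) = 18 (s(K, r) = 3*6 = 18)
Z = 352 (Z = (5 - 1)²*(18 + 4) = 4²*22 = 16*22 = 352)
C(n) = 352
C(-7)/(227 - 1*79) - 366/(-127) = 352/(227 - 1*79) - 366/(-127) = 352/(227 - 79) - 366*(-1/127) = 352/148 + 366/127 = 352*(1/148) + 366/127 = 88/37 + 366/127 = 24718/4699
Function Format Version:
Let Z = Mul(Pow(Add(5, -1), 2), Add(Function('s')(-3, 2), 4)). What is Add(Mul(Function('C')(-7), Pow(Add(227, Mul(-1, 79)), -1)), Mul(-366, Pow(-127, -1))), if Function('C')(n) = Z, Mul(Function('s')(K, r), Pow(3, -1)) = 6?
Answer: Rational(24718, 4699) ≈ 5.2603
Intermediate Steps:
Function('s')(K, r) = 18 (Function('s')(K, r) = Mul(3, 6) = 18)
Z = 352 (Z = Mul(Pow(Add(5, -1), 2), Add(18, 4)) = Mul(Pow(4, 2), 22) = Mul(16, 22) = 352)
Function('C')(n) = 352
Add(Mul(Function('C')(-7), Pow(Add(227, Mul(-1, 79)), -1)), Mul(-366, Pow(-127, -1))) = Add(Mul(352, Pow(Add(227, Mul(-1, 79)), -1)), Mul(-366, Pow(-127, -1))) = Add(Mul(352, Pow(Add(227, -79), -1)), Mul(-366, Rational(-1, 127))) = Add(Mul(352, Pow(148, -1)), Rational(366, 127)) = Add(Mul(352, Rational(1, 148)), Rational(366, 127)) = Add(Rational(88, 37), Rational(366, 127)) = Rational(24718, 4699)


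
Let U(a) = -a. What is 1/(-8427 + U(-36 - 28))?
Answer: -1/8363 ≈ -0.00011957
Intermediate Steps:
1/(-8427 + U(-36 - 28)) = 1/(-8427 - (-36 - 28)) = 1/(-8427 - 1*(-64)) = 1/(-8427 + 64) = 1/(-8363) = -1/8363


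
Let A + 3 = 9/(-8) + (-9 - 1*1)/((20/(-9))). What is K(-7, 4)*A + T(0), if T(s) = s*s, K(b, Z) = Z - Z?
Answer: 0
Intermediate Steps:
K(b, Z) = 0
A = 3/8 (A = -3 + (9/(-8) + (-9 - 1*1)/((20/(-9)))) = -3 + (9*(-⅛) + (-9 - 1)/((20*(-⅑)))) = -3 + (-9/8 - 10/(-20/9)) = -3 + (-9/8 - 10*(-9/20)) = -3 + (-9/8 + 9/2) = -3 + 27/8 = 3/8 ≈ 0.37500)
T(s) = s²
K(-7, 4)*A + T(0) = 0*(3/8) + 0² = 0 + 0 = 0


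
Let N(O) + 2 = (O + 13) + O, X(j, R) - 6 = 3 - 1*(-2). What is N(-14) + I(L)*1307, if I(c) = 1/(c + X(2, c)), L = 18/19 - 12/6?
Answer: 21620/189 ≈ 114.39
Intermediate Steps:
X(j, R) = 11 (X(j, R) = 6 + (3 - 1*(-2)) = 6 + (3 + 2) = 6 + 5 = 11)
L = -20/19 (L = 18*(1/19) - 12*⅙ = 18/19 - 2 = -20/19 ≈ -1.0526)
N(O) = 11 + 2*O (N(O) = -2 + ((O + 13) + O) = -2 + ((13 + O) + O) = -2 + (13 + 2*O) = 11 + 2*O)
I(c) = 1/(11 + c) (I(c) = 1/(c + 11) = 1/(11 + c))
N(-14) + I(L)*1307 = (11 + 2*(-14)) + 1307/(11 - 20/19) = (11 - 28) + 1307/(189/19) = -17 + (19/189)*1307 = -17 + 24833/189 = 21620/189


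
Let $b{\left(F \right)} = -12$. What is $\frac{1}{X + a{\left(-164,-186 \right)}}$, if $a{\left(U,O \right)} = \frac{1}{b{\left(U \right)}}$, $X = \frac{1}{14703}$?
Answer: $- \frac{58812}{4897} \approx -12.01$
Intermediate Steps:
$X = \frac{1}{14703} \approx 6.8013 \cdot 10^{-5}$
$a{\left(U,O \right)} = - \frac{1}{12}$ ($a{\left(U,O \right)} = \frac{1}{-12} = - \frac{1}{12}$)
$\frac{1}{X + a{\left(-164,-186 \right)}} = \frac{1}{\frac{1}{14703} - \frac{1}{12}} = \frac{1}{- \frac{4897}{58812}} = - \frac{58812}{4897}$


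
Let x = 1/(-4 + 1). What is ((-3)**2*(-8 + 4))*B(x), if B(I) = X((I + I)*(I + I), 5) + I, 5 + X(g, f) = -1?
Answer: 228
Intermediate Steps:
x = -1/3 (x = 1/(-3) = -1/3 ≈ -0.33333)
X(g, f) = -6 (X(g, f) = -5 - 1 = -6)
B(I) = -6 + I
((-3)**2*(-8 + 4))*B(x) = ((-3)**2*(-8 + 4))*(-6 - 1/3) = (9*(-4))*(-19/3) = -36*(-19/3) = 228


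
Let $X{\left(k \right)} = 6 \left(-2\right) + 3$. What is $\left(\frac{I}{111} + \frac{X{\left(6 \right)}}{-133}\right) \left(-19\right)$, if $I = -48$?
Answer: $\frac{1795}{259} \approx 6.9305$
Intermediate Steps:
$X{\left(k \right)} = -9$ ($X{\left(k \right)} = -12 + 3 = -9$)
$\left(\frac{I}{111} + \frac{X{\left(6 \right)}}{-133}\right) \left(-19\right) = \left(- \frac{48}{111} - \frac{9}{-133}\right) \left(-19\right) = \left(\left(-48\right) \frac{1}{111} - - \frac{9}{133}\right) \left(-19\right) = \left(- \frac{16}{37} + \frac{9}{133}\right) \left(-19\right) = \left(- \frac{1795}{4921}\right) \left(-19\right) = \frac{1795}{259}$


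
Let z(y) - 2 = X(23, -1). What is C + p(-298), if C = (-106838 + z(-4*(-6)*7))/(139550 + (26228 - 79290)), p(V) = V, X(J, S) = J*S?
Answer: -25880283/86488 ≈ -299.24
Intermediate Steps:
z(y) = -21 (z(y) = 2 + 23*(-1) = 2 - 23 = -21)
C = -106859/86488 (C = (-106838 - 21)/(139550 + (26228 - 79290)) = -106859/(139550 - 53062) = -106859/86488 ≈ -1.2355)
C + p(-298) = -106859/86488 - 298 = -25880283/86488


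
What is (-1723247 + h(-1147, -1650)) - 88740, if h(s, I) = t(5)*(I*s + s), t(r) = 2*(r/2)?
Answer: 7645028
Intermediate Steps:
t(r) = r (t(r) = 2*(r*(½)) = 2*(r/2) = r)
h(s, I) = 5*s + 5*I*s (h(s, I) = 5*(I*s + s) = 5*(s + I*s) = 5*s + 5*I*s)
(-1723247 + h(-1147, -1650)) - 88740 = (-1723247 + 5*(-1147)*(1 - 1650)) - 88740 = (-1723247 + 5*(-1147)*(-1649)) - 88740 = (-1723247 + 9457015) - 88740 = 7733768 - 88740 = 7645028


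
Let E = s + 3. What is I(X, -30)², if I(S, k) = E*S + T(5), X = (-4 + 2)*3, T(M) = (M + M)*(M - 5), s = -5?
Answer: 144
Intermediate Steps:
T(M) = 2*M*(-5 + M) (T(M) = (2*M)*(-5 + M) = 2*M*(-5 + M))
E = -2 (E = -5 + 3 = -2)
X = -6 (X = -2*3 = -6)
I(S, k) = -2*S (I(S, k) = -2*S + 2*5*(-5 + 5) = -2*S + 2*5*0 = -2*S + 0 = -2*S)
I(X, -30)² = (-2*(-6))² = 12² = 144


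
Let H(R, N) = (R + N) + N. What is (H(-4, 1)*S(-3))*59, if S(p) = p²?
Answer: -1062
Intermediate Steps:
H(R, N) = R + 2*N (H(R, N) = (N + R) + N = R + 2*N)
(H(-4, 1)*S(-3))*59 = ((-4 + 2*1)*(-3)²)*59 = ((-4 + 2)*9)*59 = -2*9*59 = -18*59 = -1062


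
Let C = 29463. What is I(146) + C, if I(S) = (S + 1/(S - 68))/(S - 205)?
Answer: 135577337/4602 ≈ 29461.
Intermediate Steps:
I(S) = (S + 1/(-68 + S))/(-205 + S)
I(146) + C = (1 + 146**2 - 68*146)/(13940 + 146**2 - 273*146) + 29463 = (1 + 21316 - 9928)/(13940 + 21316 - 39858) + 29463 = 11389/(-4602) + 29463 = -1/4602*11389 + 29463 = -11389/4602 + 29463 = 135577337/4602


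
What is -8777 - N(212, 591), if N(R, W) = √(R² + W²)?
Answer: -8777 - 5*√15769 ≈ -9404.9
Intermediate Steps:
-8777 - N(212, 591) = -8777 - √(212² + 591²) = -8777 - √(44944 + 349281) = -8777 - √394225 = -8777 - 5*√15769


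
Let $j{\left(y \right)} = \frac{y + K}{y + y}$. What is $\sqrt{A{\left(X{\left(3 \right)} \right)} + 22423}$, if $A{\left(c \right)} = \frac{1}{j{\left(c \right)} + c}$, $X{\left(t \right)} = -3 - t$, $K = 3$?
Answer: $\frac{35 \sqrt{9683}}{23} \approx 149.74$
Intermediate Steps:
$j{\left(y \right)} = \frac{3 + y}{2 y}$ ($j{\left(y \right)} = \frac{y + 3}{y + y} = \frac{3 + y}{2 y}$)
$A{\left(c \right)} = \frac{1}{c + \frac{3 + c}{2 c}}$ ($A{\left(c \right)} = \frac{1}{\frac{3 + c}{2 c} + c} = \frac{1}{c + \frac{3 + c}{2 c}}$)
$\sqrt{A{\left(X{\left(3 \right)} \right)} + 22423} = \sqrt{\frac{2 \left(-3 - 3\right)}{3 - 6 + 2 \left(-3 - 3\right)^{2}} + 22423} = \sqrt{2 \left(-6\right) \frac{1}{3 - 6 + 2 \left(-6\right)^{2}} + 22423} = \sqrt{2 \left(-6\right) \frac{1}{3 - 6 + 2 \cdot 36} + 22423} = \sqrt{2 \left(-6\right) \frac{1}{3 - 6 + 72} + 22423} = \sqrt{2 \left(-6\right) \frac{1}{69} + 22423} = \sqrt{- \frac{4}{23} + 22423} = \sqrt{\frac{515725}{23}} = \frac{35 \sqrt{9683}}{23}$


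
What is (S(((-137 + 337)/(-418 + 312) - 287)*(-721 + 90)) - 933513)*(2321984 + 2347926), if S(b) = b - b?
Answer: -4359421693830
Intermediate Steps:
S(b) = 0
(S(((-137 + 337)/(-418 + 312) - 287)*(-721 + 90)) - 933513)*(2321984 + 2347926) = (0 - 933513)*(2321984 + 2347926) = -933513*4669910 = -4359421693830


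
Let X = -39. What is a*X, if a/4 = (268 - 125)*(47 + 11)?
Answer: -1293864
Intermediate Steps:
a = 33176 (a = 4*((268 - 125)*(47 + 11)) = 4*(143*58) = 4*8294 = 33176)
a*X = 33176*(-39) = -1293864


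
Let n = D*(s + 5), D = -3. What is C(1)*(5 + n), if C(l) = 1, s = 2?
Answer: -16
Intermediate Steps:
n = -21 (n = -3*(2 + 5) = -3*7 = -21)
C(1)*(5 + n) = 1*(5 - 21) = 1*(-16) = -16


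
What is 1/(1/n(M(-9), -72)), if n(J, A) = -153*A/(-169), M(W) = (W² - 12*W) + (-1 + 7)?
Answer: -11016/169 ≈ -65.183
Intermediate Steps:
M(W) = 6 + W² - 12*W (M(W) = (W² - 12*W) + 6 = 6 + W² - 12*W)
n(J, A) = 153*A/169 (n(J, A) = -153*A*(-1/169) = 153*A/169)
1/(1/n(M(-9), -72)) = 1/(1/((153/169)*(-72))) = 1/(1/(-11016/169)) = 1/(-169/11016) = -11016/169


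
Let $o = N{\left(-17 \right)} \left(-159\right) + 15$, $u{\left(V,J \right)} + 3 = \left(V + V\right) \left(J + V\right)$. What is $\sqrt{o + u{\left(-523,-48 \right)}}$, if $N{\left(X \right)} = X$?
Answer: $\sqrt{599981} \approx 774.58$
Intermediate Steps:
$u{\left(V,J \right)} = -3 + 2 V \left(J + V\right)$ ($u{\left(V,J \right)} = -3 + \left(V + V\right) \left(J + V\right) = -3 + 2 V \left(J + V\right)$)
$o = 2718$ ($o = \left(-17\right) \left(-159\right) + 15 = 2703 + 15 = 2718$)
$\sqrt{o + u{\left(-523,-48 \right)}} = \sqrt{2718 + \left(-3 + 2 \left(-523\right)^{2} + 2 \left(-48\right) \left(-523\right)\right)} = \sqrt{2718 + \left(-3 + 2 \cdot 273529 + 50208\right)} = \sqrt{2718 + \left(-3 + 547058 + 50208\right)} = \sqrt{2718 + 597263} = \sqrt{599981}$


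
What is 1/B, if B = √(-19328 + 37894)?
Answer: √18566/18566 ≈ 0.0073391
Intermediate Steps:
B = √18566 ≈ 136.26
1/B = 1/(√18566) = √18566/18566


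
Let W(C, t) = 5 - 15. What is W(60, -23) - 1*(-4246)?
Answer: 4236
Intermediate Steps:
W(C, t) = -10
W(60, -23) - 1*(-4246) = -10 - 1*(-4246) = -10 + 4246 = 4236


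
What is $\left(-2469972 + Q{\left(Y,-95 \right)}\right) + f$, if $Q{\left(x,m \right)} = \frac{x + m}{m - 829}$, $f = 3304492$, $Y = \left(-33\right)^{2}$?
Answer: $\frac{55078249}{66} \approx 8.3452 \cdot 10^{5}$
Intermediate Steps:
$Y = 1089$
$Q{\left(x,m \right)} = \frac{m + x}{-829 + m}$
$\left(-2469972 + Q{\left(Y,-95 \right)}\right) + f = \left(-2469972 + \frac{-95 + 1089}{-829 - 95}\right) + 3304492 = \left(-2469972 + \frac{1}{-924} \cdot 994\right) + 3304492 = \left(-2469972 - \frac{71}{66}\right) + 3304492 = - \frac{163018223}{66} + 3304492 = \frac{55078249}{66}$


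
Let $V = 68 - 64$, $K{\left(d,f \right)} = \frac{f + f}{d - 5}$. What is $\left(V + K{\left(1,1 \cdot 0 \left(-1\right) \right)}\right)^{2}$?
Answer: $16$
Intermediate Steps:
$K{\left(d,f \right)} = \frac{2 f}{-5 + d}$
$V = 4$ ($V = 68 - 64 = 4$)
$\left(V + K{\left(1,1 \cdot 0 \left(-1\right) \right)}\right)^{2} = \left(4 + \frac{2 \cdot 1 \cdot 0 \left(-1\right)}{-5 + 1}\right)^{2} = \left(4 + \frac{2 \cdot 0 \left(-1\right)}{-4}\right)^{2} = \left(4 + 2 \cdot 0 \left(- \frac{1}{4}\right)\right)^{2} = \left(4 + 0\right)^{2} = 4^{2} = 16$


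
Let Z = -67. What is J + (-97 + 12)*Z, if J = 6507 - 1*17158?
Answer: -4956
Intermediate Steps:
J = -10651 (J = 6507 - 17158 = -10651)
J + (-97 + 12)*Z = -10651 + (-97 + 12)*(-67) = -10651 - 85*(-67) = -10651 + 5695 = -4956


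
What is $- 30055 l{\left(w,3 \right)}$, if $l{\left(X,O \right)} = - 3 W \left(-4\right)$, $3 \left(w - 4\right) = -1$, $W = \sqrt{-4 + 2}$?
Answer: $- 360660 i \sqrt{2} \approx - 5.1005 \cdot 10^{5} i$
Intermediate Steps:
$W = i \sqrt{2}$ ($W = \sqrt{-2} = i \sqrt{2} \approx 1.4142 i$)
$w = \frac{11}{3}$ ($w = 4 + \frac{1}{3} \left(-1\right) = 4 - \frac{1}{3} = \frac{11}{3} \approx 3.6667$)
$l{\left(X,O \right)} = 12 i \sqrt{2}$ ($l{\left(X,O \right)} = - 3 i \sqrt{2} \left(-4\right) = 12 i \sqrt{2}$)
$- 30055 l{\left(w,3 \right)} = - 30055 \cdot 12 i \sqrt{2} = - 360660 i \sqrt{2}$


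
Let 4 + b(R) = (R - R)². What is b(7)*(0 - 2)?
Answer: 8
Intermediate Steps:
b(R) = -4 (b(R) = -4 + (R - R)² = -4 + 0² = -4 + 0 = -4)
b(7)*(0 - 2) = -4*(0 - 2) = -4*(-2) = 8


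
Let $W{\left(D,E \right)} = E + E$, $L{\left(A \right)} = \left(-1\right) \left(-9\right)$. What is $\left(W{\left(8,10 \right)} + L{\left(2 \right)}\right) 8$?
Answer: $232$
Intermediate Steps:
$L{\left(A \right)} = 9$
$W{\left(D,E \right)} = 2 E$
$\left(W{\left(8,10 \right)} + L{\left(2 \right)}\right) 8 = \left(2 \cdot 10 + 9\right) 8 = \left(20 + 9\right) 8 = 29 \cdot 8 = 232$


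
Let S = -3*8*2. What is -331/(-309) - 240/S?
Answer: 1876/309 ≈ 6.0712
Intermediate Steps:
S = -48 (S = -24*2 = -48)
-331/(-309) - 240/S = -331/(-309) - 240/(-48) = -331*(-1/309) - 240*(-1/48) = 331/309 + 5 = 1876/309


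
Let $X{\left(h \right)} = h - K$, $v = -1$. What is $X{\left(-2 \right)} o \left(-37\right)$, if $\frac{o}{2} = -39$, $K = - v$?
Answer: $-8658$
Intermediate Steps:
$K = 1$ ($K = \left(-1\right) \left(-1\right) = 1$)
$X{\left(h \right)} = -1 + h$ ($X{\left(h \right)} = h - 1 = -1 + h$)
$o = -78$ ($o = 2 \left(-39\right) = -78$)
$X{\left(-2 \right)} o \left(-37\right) = \left(-1 - 2\right) \left(-78\right) \left(-37\right) = \left(-3\right) \left(-78\right) \left(-37\right) = 234 \left(-37\right) = -8658$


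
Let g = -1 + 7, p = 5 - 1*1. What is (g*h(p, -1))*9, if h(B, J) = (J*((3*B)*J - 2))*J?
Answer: -756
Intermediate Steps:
p = 4 (p = 5 - 1 = 4)
h(B, J) = J²*(-2 + 3*B*J) (h(B, J) = (J*(3*B*J - 2))*J = (J*(-2 + 3*B*J))*J = J²*(-2 + 3*B*J))
g = 6
(g*h(p, -1))*9 = (6*((-1)²*(-2 + 3*4*(-1))))*9 = (6*(1*(-2 - 12)))*9 = (6*(1*(-14)))*9 = (6*(-14))*9 = -84*9 = -756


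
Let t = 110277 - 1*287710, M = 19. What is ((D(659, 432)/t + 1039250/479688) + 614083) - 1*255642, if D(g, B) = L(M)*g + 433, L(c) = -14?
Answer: 15253995691426249/42556240452 ≈ 3.5844e+5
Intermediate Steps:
t = -177433 (t = 110277 - 287710 = -177433)
D(g, B) = 433 - 14*g (D(g, B) = -14*g + 433 = 433 - 14*g)
((D(659, 432)/t + 1039250/479688) + 614083) - 1*255642 = (((433 - 14*659)/(-177433) + 1039250/479688) + 614083) - 1*255642 = (((433 - 9226)*(-1/177433) + 1039250*(1/479688)) + 614083) - 255642 = ((-8793*(-1/177433) + 519625/239844) + 614083) - 255642 = ((8793/177433 + 519625/239844) + 614083) - 255642 = (94307570917/42556240452 + 614083) - 255642 = 26133158113056433/42556240452 - 255642 = 15253995691426249/42556240452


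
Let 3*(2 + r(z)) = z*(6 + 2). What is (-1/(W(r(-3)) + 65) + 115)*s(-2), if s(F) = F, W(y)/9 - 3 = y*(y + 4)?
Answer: -72679/316 ≈ -230.00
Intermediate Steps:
r(z) = -2 + 8*z/3 (r(z) = -2 + (z*(6 + 2))/3 = -2 + (z*8)/3 = -2 + (8*z)/3 = -2 + 8*z/3)
W(y) = 27 + 9*y*(4 + y) (W(y) = 27 + 9*(y*(y + 4)) = 27 + 9*(y*(4 + y)) = 27 + 9*y*(4 + y))
(-1/(W(r(-3)) + 65) + 115)*s(-2) = (-1/((27 + 9*(-2 + (8/3)*(-3))² + 36*(-2 + (8/3)*(-3))) + 65) + 115)*(-2) = (-1/((27 + 9*(-2 - 8)² + 36*(-2 - 8)) + 65) + 115)*(-2) = (-1/((27 + 9*(-10)² + 36*(-10)) + 65) + 115)*(-2) = (-1/((27 + 9*100 - 360) + 65) + 115)*(-2) = (-1/((27 + 900 - 360) + 65) + 115)*(-2) = (-1/(567 + 65) + 115)*(-2) = (-1/632 + 115)*(-2) = (72679/632)*(-2) = -72679/316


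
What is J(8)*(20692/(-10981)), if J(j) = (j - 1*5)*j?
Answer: -496608/10981 ≈ -45.224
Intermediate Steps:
J(j) = j*(-5 + j) (J(j) = (j - 5)*j = (-5 + j)*j = j*(-5 + j))
J(8)*(20692/(-10981)) = (8*(-5 + 8))*(20692/(-10981)) = (8*3)*(20692*(-1/10981)) = 24*(-20692/10981) = -496608/10981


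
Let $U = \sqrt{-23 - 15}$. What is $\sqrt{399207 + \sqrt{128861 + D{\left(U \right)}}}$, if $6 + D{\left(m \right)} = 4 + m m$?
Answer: $\sqrt{399207 + 7 \sqrt{2629}} \approx 632.11$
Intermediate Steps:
$U = i \sqrt{38}$ ($U = \sqrt{-38} = i \sqrt{38} \approx 6.1644 i$)
$D{\left(m \right)} = -2 + m^{2}$ ($D{\left(m \right)} = -6 + \left(4 + m m\right) = -6 + \left(4 + m^{2}\right) = -2 + m^{2}$)
$\sqrt{399207 + \sqrt{128861 + D{\left(U \right)}}} = \sqrt{399207 + \sqrt{128861 + \left(-2 + \left(i \sqrt{38}\right)^{2}\right)}} = \sqrt{399207 + \sqrt{128861 - 40}} = \sqrt{399207 + \sqrt{128821}} = \sqrt{399207 + 7 \sqrt{2629}}$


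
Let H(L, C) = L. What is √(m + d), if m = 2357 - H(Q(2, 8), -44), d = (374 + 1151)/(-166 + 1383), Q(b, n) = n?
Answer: √3480933986/1217 ≈ 48.479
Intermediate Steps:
d = 1525/1217 ≈ 1.2531
m = 2349 (m = 2357 - 1*8 = 2357 - 8 = 2349)
√(m + d) = √(2349 + 1525/1217) = √(2860258/1217) = √3480933986/1217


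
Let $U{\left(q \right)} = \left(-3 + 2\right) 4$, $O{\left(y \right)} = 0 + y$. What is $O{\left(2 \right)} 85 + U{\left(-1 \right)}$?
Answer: $166$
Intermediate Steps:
$O{\left(y \right)} = y$
$U{\left(q \right)} = -4$ ($U{\left(q \right)} = \left(-1\right) 4 = -4$)
$O{\left(2 \right)} 85 + U{\left(-1 \right)} = 2 \cdot 85 - 4 = 170 - 4 = 166$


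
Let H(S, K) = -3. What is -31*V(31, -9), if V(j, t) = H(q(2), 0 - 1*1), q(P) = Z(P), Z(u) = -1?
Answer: 93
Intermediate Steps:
q(P) = -1
V(j, t) = -3
-31*V(31, -9) = -31*(-3) = 93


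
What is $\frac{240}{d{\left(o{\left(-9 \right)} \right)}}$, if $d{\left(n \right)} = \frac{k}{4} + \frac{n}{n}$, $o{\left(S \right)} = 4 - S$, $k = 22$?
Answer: $\frac{480}{13} \approx 36.923$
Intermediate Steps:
$d{\left(n \right)} = \frac{13}{2}$ ($d{\left(n \right)} = \frac{22}{4} + \frac{n}{n} = 22 \cdot \frac{1}{4} + 1 = \frac{11}{2} + 1 = \frac{13}{2}$)
$\frac{240}{d{\left(o{\left(-9 \right)} \right)}} = \frac{240}{\frac{13}{2}} = 240 \cdot \frac{2}{13} = \frac{480}{13}$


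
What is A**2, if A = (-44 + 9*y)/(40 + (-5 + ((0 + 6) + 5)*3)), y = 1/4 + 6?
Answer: 2401/73984 ≈ 0.032453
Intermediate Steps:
y = 25/4 (y = 1*(1/4) + 6 = 1/4 + 6 = 25/4 ≈ 6.2500)
A = 49/272 (A = (-44 + 9*(25/4))/(40 + (-5 + ((0 + 6) + 5)*3)) = (-44 + 225/4)/(40 + (-5 + (6 + 5)*3)) = 49/(4*(40 + (-5 + 11*3))) = 49/(4*(40 + (-5 + 33))) = 49/(4*(40 + 28)) = (49/4)/68 = (49/4)*(1/68) = 49/272 ≈ 0.18015)
A**2 = (49/272)**2 = 2401/73984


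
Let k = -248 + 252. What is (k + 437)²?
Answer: 194481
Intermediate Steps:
k = 4
(k + 437)² = (4 + 437)² = 441² = 194481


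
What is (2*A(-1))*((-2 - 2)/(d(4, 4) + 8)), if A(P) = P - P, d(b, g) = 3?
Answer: 0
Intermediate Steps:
A(P) = 0
(2*A(-1))*((-2 - 2)/(d(4, 4) + 8)) = (2*0)*((-2 - 2)/(3 + 8)) = 0*(-4/11) = 0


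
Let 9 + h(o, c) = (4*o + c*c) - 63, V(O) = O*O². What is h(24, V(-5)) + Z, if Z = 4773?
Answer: 20422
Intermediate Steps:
V(O) = O³
h(o, c) = -72 + c² + 4*o (h(o, c) = -9 + ((4*o + c*c) - 63) = -9 + ((4*o + c²) - 63) = -9 + ((c² + 4*o) - 63) = -9 + (-63 + c² + 4*o) = -72 + c² + 4*o)
h(24, V(-5)) + Z = (-72 + ((-5)³)² + 4*24) + 4773 = (-72 + (-125)² + 96) + 4773 = (-72 + 15625 + 96) + 4773 = 15649 + 4773 = 20422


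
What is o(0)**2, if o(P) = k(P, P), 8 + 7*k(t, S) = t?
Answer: 64/49 ≈ 1.3061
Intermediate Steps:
k(t, S) = -8/7 + t/7
o(P) = -8/7 + P/7
o(0)**2 = (-8/7 + (1/7)*0)**2 = (-8/7 + 0)**2 = (-8/7)**2 = 64/49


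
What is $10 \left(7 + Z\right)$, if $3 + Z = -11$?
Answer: $-70$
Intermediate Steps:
$Z = -14$ ($Z = -3 - 11 = -14$)
$10 \left(7 + Z\right) = 10 \left(7 - 14\right) = 10 \left(-7\right) = -70$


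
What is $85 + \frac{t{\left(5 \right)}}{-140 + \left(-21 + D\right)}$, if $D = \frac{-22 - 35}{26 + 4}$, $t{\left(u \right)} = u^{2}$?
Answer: $\frac{138215}{1629} \approx 84.847$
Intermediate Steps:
$D = - \frac{19}{10}$ ($D = - \frac{57}{30} = \left(-57\right) \frac{1}{30} = - \frac{19}{10} \approx -1.9$)
$85 + \frac{t{\left(5 \right)}}{-140 + \left(-21 + D\right)} = 85 + \frac{5^{2}}{-140 - \frac{229}{10}} = 85 + \frac{25}{-140 - \frac{229}{10}} = 85 + \frac{25}{- \frac{1629}{10}} = 85 + 25 \left(- \frac{10}{1629}\right) = 85 - \frac{250}{1629} = \frac{138215}{1629}$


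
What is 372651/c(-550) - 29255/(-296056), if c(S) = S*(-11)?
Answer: 55251278603/895569400 ≈ 61.694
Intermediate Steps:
c(S) = -11*S
372651/c(-550) - 29255/(-296056) = 372651/((-11*(-550))) - 29255/(-296056) = 372651/6050 - 29255*(-1/296056) = 372651*(1/6050) + 29255/296056 = 372651/6050 + 29255/296056 = 55251278603/895569400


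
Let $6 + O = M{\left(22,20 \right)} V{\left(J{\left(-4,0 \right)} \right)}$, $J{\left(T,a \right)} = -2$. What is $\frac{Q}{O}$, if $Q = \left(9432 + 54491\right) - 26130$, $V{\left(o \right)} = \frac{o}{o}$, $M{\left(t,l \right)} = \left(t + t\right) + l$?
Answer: $\frac{37793}{58} \approx 651.6$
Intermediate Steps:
$M{\left(t,l \right)} = l + 2 t$ ($M{\left(t,l \right)} = 2 t + l = l + 2 t$)
$V{\left(o \right)} = 1$
$O = 58$ ($O = -6 + \left(20 + 2 \cdot 22\right) 1 = -6 + \left(20 + 44\right) 1 = -6 + 64 \cdot 1 = -6 + 64 = 58$)
$Q = 37793$ ($Q = 63923 - 26130 = 37793$)
$\frac{Q}{O} = \frac{37793}{58}$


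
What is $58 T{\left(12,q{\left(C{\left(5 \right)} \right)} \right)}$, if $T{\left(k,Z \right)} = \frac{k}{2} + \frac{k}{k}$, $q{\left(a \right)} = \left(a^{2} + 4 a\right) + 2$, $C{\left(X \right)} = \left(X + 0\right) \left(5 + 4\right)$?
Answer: $406$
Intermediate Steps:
$C{\left(X \right)} = 9 X$ ($C{\left(X \right)} = X 9 = 9 X$)
$q{\left(a \right)} = 2 + a^{2} + 4 a$
$T{\left(k,Z \right)} = 1 + \frac{k}{2}$ ($T{\left(k,Z \right)} = k \frac{1}{2} + 1 = \frac{k}{2} + 1 = 1 + \frac{k}{2}$)
$58 T{\left(12,q{\left(C{\left(5 \right)} \right)} \right)} = 58 \left(1 + \frac{1}{2} \cdot 12\right) = 58 \left(1 + 6\right) = 58 \cdot 7 = 406$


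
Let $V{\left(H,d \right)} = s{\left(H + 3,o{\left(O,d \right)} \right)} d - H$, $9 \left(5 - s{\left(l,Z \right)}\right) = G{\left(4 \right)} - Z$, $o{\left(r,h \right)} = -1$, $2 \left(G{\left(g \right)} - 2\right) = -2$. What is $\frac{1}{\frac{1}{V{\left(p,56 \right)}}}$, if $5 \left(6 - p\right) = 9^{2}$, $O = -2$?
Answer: $\frac{12499}{45} \approx 277.76$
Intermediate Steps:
$G{\left(g \right)} = 1$ ($G{\left(g \right)} = 2 + \frac{1}{2} \left(-2\right) = 2 - 1 = 1$)
$p = - \frac{51}{5}$ ($p = 6 - \frac{9^{2}}{5} = 6 - \frac{81}{5} = - \frac{51}{5} \approx -10.2$)
$s{\left(l,Z \right)} = \frac{44}{9} + \frac{Z}{9}$ ($s{\left(l,Z \right)} = 5 - \frac{1 - Z}{9} = 5 + \left(- \frac{1}{9} + \frac{Z}{9}\right) = \frac{44}{9} + \frac{Z}{9}$)
$V{\left(H,d \right)} = - H + \frac{43 d}{9}$ ($V{\left(H,d \right)} = \left(\frac{44}{9} + \frac{1}{9} \left(-1\right)\right) d - H = \left(\frac{44}{9} - \frac{1}{9}\right) d - H = \frac{43 d}{9} - H = - H + \frac{43 d}{9}$)
$\frac{1}{\frac{1}{V{\left(p,56 \right)}}} = \frac{1}{\frac{1}{\left(-1\right) \left(- \frac{51}{5}\right) + \frac{43}{9} \cdot 56}} = \frac{1}{\frac{1}{\frac{51}{5} + \frac{2408}{9}}} = \frac{1}{\frac{1}{\frac{12499}{45}}} = \frac{1}{\frac{45}{12499}} = \frac{12499}{45}$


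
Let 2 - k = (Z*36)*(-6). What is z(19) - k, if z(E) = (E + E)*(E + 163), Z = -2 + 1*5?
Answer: 6266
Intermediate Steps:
Z = 3 (Z = -2 + 5 = 3)
z(E) = 2*E*(163 + E) (z(E) = (2*E)*(163 + E) = 2*E*(163 + E))
k = 650 (k = 2 - 3*36*(-6) = 2 - 108*(-6) = 2 - 1*(-648) = 2 + 648 = 650)
z(19) - k = 2*19*(163 + 19) - 1*650 = 2*19*182 - 650 = 6916 - 650 = 6266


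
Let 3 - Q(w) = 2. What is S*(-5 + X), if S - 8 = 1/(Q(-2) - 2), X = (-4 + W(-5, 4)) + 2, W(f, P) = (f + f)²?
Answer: 651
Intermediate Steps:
W(f, P) = 4*f² (W(f, P) = (2*f)² = 4*f²)
Q(w) = 1 (Q(w) = 3 - 1*2 = 3 - 2 = 1)
X = 98 (X = (-4 + 4*(-5)²) + 2 = (-4 + 4*25) + 2 = (-4 + 100) + 2 = 96 + 2 = 98)
S = 7 (S = 8 + 1/(1 - 2) = 8 + 1/(-1) = 8 - 1 = 7)
S*(-5 + X) = 7*(-5 + 98) = 7*93 = 651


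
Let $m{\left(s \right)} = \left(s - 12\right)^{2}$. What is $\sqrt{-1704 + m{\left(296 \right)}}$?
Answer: $2 \sqrt{19738} \approx 280.98$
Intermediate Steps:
$m{\left(s \right)} = \left(-12 + s\right)^{2}$
$\sqrt{-1704 + m{\left(296 \right)}} = \sqrt{-1704 + \left(-12 + 296\right)^{2}} = \sqrt{-1704 + 284^{2}} = \sqrt{-1704 + 80656} = \sqrt{78952} = 2 \sqrt{19738}$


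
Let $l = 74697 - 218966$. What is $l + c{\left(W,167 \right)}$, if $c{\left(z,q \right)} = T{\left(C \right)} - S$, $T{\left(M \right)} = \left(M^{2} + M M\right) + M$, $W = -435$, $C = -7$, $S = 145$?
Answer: $-144323$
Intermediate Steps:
$T{\left(M \right)} = M + 2 M^{2}$ ($T{\left(M \right)} = \left(M^{2} + M^{2}\right) + M = 2 M^{2} + M = M + 2 M^{2}$)
$c{\left(z,q \right)} = -54$ ($c{\left(z,q \right)} = - 7 \left(1 + 2 \left(-7\right)\right) - 145 = - 7 \left(1 - 14\right) - 145 = \left(-7\right) \left(-13\right) - 145 = 91 - 145 = -54$)
$l = -144269$ ($l = 74697 - 218966 = -144269$)
$l + c{\left(W,167 \right)} = -144269 - 54 = -144323$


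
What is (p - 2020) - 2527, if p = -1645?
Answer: -6192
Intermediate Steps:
(p - 2020) - 2527 = (-1645 - 2020) - 2527 = -3665 - 2527 = -6192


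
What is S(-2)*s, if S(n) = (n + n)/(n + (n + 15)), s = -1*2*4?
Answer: 32/11 ≈ 2.9091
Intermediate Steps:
s = -8 (s = -2*4 = -8)
S(n) = 2*n/(15 + 2*n) (S(n) = (2*n)/(n + (15 + n)) = (2*n)/(15 + 2*n) = 2*n/(15 + 2*n))
S(-2)*s = (2*(-2)/(15 + 2*(-2)))*(-8) = (2*(-2)/(15 - 4))*(-8) = (2*(-2)/11)*(-8) = (2*(-2)*(1/11))*(-8) = -4/11*(-8) = 32/11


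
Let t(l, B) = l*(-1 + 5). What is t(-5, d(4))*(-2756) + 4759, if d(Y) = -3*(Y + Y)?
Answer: 59879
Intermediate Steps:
d(Y) = -6*Y
t(l, B) = 4*l (t(l, B) = l*4 = 4*l)
t(-5, d(4))*(-2756) + 4759 = (4*(-5))*(-2756) + 4759 = -20*(-2756) + 4759 = 55120 + 4759 = 59879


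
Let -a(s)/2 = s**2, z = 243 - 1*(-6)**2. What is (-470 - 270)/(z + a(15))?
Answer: 740/243 ≈ 3.0453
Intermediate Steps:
z = 207 (z = 243 - 1*36 = 243 - 36 = 207)
a(s) = -2*s**2
(-470 - 270)/(z + a(15)) = (-470 - 270)/(207 - 2*15**2) = -740/(207 - 2*225) = -740/(207 - 450) = -740/(-243) = -740*(-1/243) = 740/243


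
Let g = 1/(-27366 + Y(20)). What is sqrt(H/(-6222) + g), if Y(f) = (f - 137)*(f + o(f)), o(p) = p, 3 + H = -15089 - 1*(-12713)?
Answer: sqrt(578919819)/38913 ≈ 0.61832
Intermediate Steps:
H = -2379 (H = -3 + (-15089 - 1*(-12713)) = -3 + (-15089 + 12713) = -3 - 2376 = -2379)
Y(f) = 2*f*(-137 + f) (Y(f) = (f - 137)*(f + f) = (-137 + f)*(2*f) = 2*f*(-137 + f))
g = -1/32046 (g = 1/(-27366 + 2*20*(-137 + 20)) = 1/(-27366 + 2*20*(-117)) = 1/(-27366 - 4680) = 1/(-32046) = -1/32046 ≈ -3.1205e-5)
sqrt(H/(-6222) + g) = sqrt(-2379/(-6222) - 1/32046) = sqrt(-2379*(-1/6222) - 1/32046) = sqrt(13/34 - 1/32046) = sqrt(104141/272391) = sqrt(578919819)/38913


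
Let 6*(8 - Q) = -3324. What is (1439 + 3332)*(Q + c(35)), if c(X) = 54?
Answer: 2938936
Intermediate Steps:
Q = 562 (Q = 8 - ⅙*(-3324) = 8 + 554 = 562)
(1439 + 3332)*(Q + c(35)) = (1439 + 3332)*(562 + 54) = 4771*616 = 2938936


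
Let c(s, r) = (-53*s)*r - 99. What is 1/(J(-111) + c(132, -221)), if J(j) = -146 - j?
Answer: 1/1545982 ≈ 6.4684e-7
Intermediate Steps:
c(s, r) = -99 - 53*r*s (c(s, r) = -53*r*s - 99 = -99 - 53*r*s)
1/(J(-111) + c(132, -221)) = 1/((-146 - 1*(-111)) + (-99 - 53*(-221)*132)) = 1/((-146 + 111) + (-99 + 1546116)) = 1/(-35 + 1546017) = 1/1545982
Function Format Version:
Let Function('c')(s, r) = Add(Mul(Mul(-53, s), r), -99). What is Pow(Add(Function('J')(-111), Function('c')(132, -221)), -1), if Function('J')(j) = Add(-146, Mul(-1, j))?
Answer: Rational(1, 1545982) ≈ 6.4684e-7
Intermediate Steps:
Function('c')(s, r) = Add(-99, Mul(-53, r, s)) (Function('c')(s, r) = Add(Mul(-53, r, s), -99) = Add(-99, Mul(-53, r, s)))
Pow(Add(Function('J')(-111), Function('c')(132, -221)), -1) = Pow(Add(Add(-146, Mul(-1, -111)), Add(-99, Mul(-53, -221, 132))), -1) = Pow(Add(Add(-146, 111), Add(-99, 1546116)), -1) = Pow(Add(-35, 1546017), -1) = Pow(1545982, -1) = Rational(1, 1545982)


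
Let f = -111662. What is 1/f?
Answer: -1/111662 ≈ -8.9556e-6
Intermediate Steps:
1/f = 1/(-111662) = -1/111662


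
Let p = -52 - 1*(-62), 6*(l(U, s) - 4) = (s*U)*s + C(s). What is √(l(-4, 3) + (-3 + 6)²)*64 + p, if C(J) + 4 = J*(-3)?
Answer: 10 + 32*√174/3 ≈ 150.70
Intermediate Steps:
C(J) = -4 - 3*J (C(J) = -4 + J*(-3) = -4 - 3*J)
l(U, s) = 10/3 - s/2 + U*s²/6 (l(U, s) = 4 + ((s*U)*s + (-4 - 3*s))/6 = 4 + ((U*s)*s + (-4 - 3*s))/6 = 4 + (U*s² + (-4 - 3*s))/6 = 4 + (-4 - 3*s + U*s²)/6 = 4 + (-⅔ - s/2 + U*s²/6) = 10/3 - s/2 + U*s²/6)
p = 10 (p = -52 + 62 = 10)
√(l(-4, 3) + (-3 + 6)²)*64 + p = √((10/3 - ½*3 + (⅙)*(-4)*3²) + (-3 + 6)²)*64 + 10 = √((10/3 - 3/2 + (⅙)*(-4)*9) + 3²)*64 + 10 = √((10/3 - 3/2 - 6) + 9)*64 + 10 = √(-25/6 + 9)*64 + 10 = √(29/6)*64 + 10 = (√174/6)*64 + 10 = 32*√174/3 + 10 = 10 + 32*√174/3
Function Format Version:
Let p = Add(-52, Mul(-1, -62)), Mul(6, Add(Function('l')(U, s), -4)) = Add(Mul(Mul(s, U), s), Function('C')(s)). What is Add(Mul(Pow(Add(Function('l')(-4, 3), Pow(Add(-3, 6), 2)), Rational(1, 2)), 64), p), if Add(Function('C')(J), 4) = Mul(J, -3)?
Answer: Add(10, Mul(Rational(32, 3), Pow(174, Rational(1, 2)))) ≈ 150.70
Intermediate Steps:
Function('C')(J) = Add(-4, Mul(-3, J)) (Function('C')(J) = Add(-4, Mul(J, -3)) = Add(-4, Mul(-3, J)))
Function('l')(U, s) = Add(Rational(10, 3), Mul(Rational(-1, 2), s), Mul(Rational(1, 6), U, Pow(s, 2))) (Function('l')(U, s) = Add(4, Mul(Rational(1, 6), Add(Mul(Mul(s, U), s), Add(-4, Mul(-3, s))))) = Add(4, Mul(Rational(1, 6), Add(Mul(Mul(U, s), s), Add(-4, Mul(-3, s))))) = Add(4, Mul(Rational(1, 6), Add(Mul(U, Pow(s, 2)), Add(-4, Mul(-3, s))))) = Add(4, Mul(Rational(1, 6), Add(-4, Mul(-3, s), Mul(U, Pow(s, 2))))) = Add(4, Add(Rational(-2, 3), Mul(Rational(-1, 2), s), Mul(Rational(1, 6), U, Pow(s, 2)))) = Add(Rational(10, 3), Mul(Rational(-1, 2), s), Mul(Rational(1, 6), U, Pow(s, 2))))
p = 10 (p = Add(-52, 62) = 10)
Add(Mul(Pow(Add(Function('l')(-4, 3), Pow(Add(-3, 6), 2)), Rational(1, 2)), 64), p) = Add(Mul(Pow(Add(Add(Rational(10, 3), Mul(Rational(-1, 2), 3), Mul(Rational(1, 6), -4, Pow(3, 2))), Pow(Add(-3, 6), 2)), Rational(1, 2)), 64), 10) = Add(Mul(Pow(Add(Add(Rational(10, 3), Rational(-3, 2), Mul(Rational(1, 6), -4, 9)), Pow(3, 2)), Rational(1, 2)), 64), 10) = Add(Mul(Pow(Add(Add(Rational(10, 3), Rational(-3, 2), -6), 9), Rational(1, 2)), 64), 10) = Add(Mul(Pow(Add(Rational(-25, 6), 9), Rational(1, 2)), 64), 10) = Add(Mul(Pow(Rational(29, 6), Rational(1, 2)), 64), 10) = Add(Mul(Mul(Rational(1, 6), Pow(174, Rational(1, 2))), 64), 10) = Add(Mul(Rational(32, 3), Pow(174, Rational(1, 2))), 10) = Add(10, Mul(Rational(32, 3), Pow(174, Rational(1, 2))))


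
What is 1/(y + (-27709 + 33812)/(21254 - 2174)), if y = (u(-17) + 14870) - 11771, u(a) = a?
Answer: 19080/58810663 ≈ 0.00032443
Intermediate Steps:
y = 3082 (y = (-17 + 14870) - 11771 = 14853 - 11771 = 3082)
1/(y + (-27709 + 33812)/(21254 - 2174)) = 1/(3082 + (-27709 + 33812)/(21254 - 2174)) = 1/(3082 + 6103/19080) = 1/(58810663/19080) = 19080/58810663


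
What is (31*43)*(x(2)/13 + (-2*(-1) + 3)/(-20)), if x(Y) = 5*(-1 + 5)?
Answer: 89311/52 ≈ 1717.5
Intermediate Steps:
x(Y) = 20 (x(Y) = 5*4 = 20)
(31*43)*(x(2)/13 + (-2*(-1) + 3)/(-20)) = (31*43)*(20/13 + (-2*(-1) + 3)/(-20)) = 1333*(20*(1/13) + (2 + 3)*(-1/20)) = 1333*(20/13 + 5*(-1/20)) = 1333*(20/13 - ¼) = 1333*(67/52) = 89311/52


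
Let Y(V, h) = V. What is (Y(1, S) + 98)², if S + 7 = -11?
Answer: 9801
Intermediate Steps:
S = -18 (S = -7 - 11 = -18)
(Y(1, S) + 98)² = (1 + 98)² = 99² = 9801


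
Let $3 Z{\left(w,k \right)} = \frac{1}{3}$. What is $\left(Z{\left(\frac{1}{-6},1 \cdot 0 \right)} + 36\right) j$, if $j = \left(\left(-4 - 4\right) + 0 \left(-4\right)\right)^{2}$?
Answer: $\frac{20800}{9} \approx 2311.1$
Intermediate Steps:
$Z{\left(w,k \right)} = \frac{1}{9}$ ($Z{\left(w,k \right)} = \frac{1}{3 \cdot 3} = \frac{1}{3} \cdot \frac{1}{3} = \frac{1}{9}$)
$j = 64$ ($j = \left(-8 + 0\right)^{2} = \left(-8\right)^{2} = 64$)
$\left(Z{\left(\frac{1}{-6},1 \cdot 0 \right)} + 36\right) j = \left(\frac{1}{9} + 36\right) 64 = \frac{325}{9} \cdot 64 = \frac{20800}{9}$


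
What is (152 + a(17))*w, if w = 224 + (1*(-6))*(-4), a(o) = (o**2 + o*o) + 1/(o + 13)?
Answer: 2715724/15 ≈ 1.8105e+5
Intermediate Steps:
a(o) = 1/(13 + o) + 2*o**2 (a(o) = (o**2 + o**2) + 1/(13 + o) = 2*o**2 + 1/(13 + o) = 1/(13 + o) + 2*o**2)
w = 248 (w = 224 - 6*(-4) = 224 + 24 = 248)
(152 + a(17))*w = (152 + (1 + 2*17**3 + 26*17**2)/(13 + 17))*248 = (152 + (1 + 2*4913 + 26*289)/30)*248 = (152 + (1 + 9826 + 7514)/30)*248 = (152 + (1/30)*17341)*248 = (152 + 17341/30)*248 = (21901/30)*248 = 2715724/15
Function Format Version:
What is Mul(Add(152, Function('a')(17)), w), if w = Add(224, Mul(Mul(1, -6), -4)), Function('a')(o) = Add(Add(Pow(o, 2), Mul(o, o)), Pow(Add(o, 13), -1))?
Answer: Rational(2715724, 15) ≈ 1.8105e+5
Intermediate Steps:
Function('a')(o) = Add(Pow(Add(13, o), -1), Mul(2, Pow(o, 2))) (Function('a')(o) = Add(Add(Pow(o, 2), Pow(o, 2)), Pow(Add(13, o), -1)) = Add(Mul(2, Pow(o, 2)), Pow(Add(13, o), -1)) = Add(Pow(Add(13, o), -1), Mul(2, Pow(o, 2))))
w = 248 (w = Add(224, Mul(-6, -4)) = Add(224, 24) = 248)
Mul(Add(152, Function('a')(17)), w) = Mul(Add(152, Mul(Pow(Add(13, 17), -1), Add(1, Mul(2, Pow(17, 3)), Mul(26, Pow(17, 2))))), 248) = Mul(Add(152, Mul(Pow(30, -1), Add(1, Mul(2, 4913), Mul(26, 289)))), 248) = Mul(Add(152, Mul(Rational(1, 30), Add(1, 9826, 7514))), 248) = Mul(Add(152, Mul(Rational(1, 30), 17341)), 248) = Mul(Add(152, Rational(17341, 30)), 248) = Mul(Rational(21901, 30), 248) = Rational(2715724, 15)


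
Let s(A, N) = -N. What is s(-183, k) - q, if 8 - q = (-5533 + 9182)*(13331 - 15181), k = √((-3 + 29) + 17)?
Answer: -6750658 - √43 ≈ -6.7507e+6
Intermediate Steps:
k = √43 (k = √(26 + 17) = √43 ≈ 6.5574)
q = 6750658 (q = 8 - (-5533 + 9182)*(13331 - 15181) = 8 - 3649*(-1850) = 8 - 1*(-6750650) = 8 + 6750650 = 6750658)
s(-183, k) - q = -√43 - 1*6750658 = -√43 - 6750658 = -6750658 - √43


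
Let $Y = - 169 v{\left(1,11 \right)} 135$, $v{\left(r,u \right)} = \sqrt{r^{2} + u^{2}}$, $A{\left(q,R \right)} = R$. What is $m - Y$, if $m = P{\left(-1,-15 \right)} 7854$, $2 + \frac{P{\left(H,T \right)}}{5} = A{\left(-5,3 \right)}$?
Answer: $39270 + 22815 \sqrt{122} \approx 2.9127 \cdot 10^{5}$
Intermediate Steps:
$P{\left(H,T \right)} = 5$ ($P{\left(H,T \right)} = -10 + 5 \cdot 3 = -10 + 15 = 5$)
$Y = - 22815 \sqrt{122}$ ($Y = - 169 \sqrt{1^{2} + 11^{2}} \cdot 135 = - 169 \sqrt{1 + 121} \cdot 135 = - 169 \sqrt{122} \cdot 135 = - 22815 \sqrt{122} \approx -2.52 \cdot 10^{5}$)
$m = 39270$ ($m = 5 \cdot 7854 = 39270$)
$m - Y = 39270 - - 22815 \sqrt{122} = 39270 + 22815 \sqrt{122}$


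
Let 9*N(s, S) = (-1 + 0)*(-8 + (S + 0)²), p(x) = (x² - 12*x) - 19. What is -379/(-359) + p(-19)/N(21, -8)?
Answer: -910223/10052 ≈ -90.551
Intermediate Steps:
p(x) = -19 + x² - 12*x
N(s, S) = 8/9 - S²/9 (N(s, S) = ((-1 + 0)*(-8 + (S + 0)²))/9 = (-(-8 + S²))/9 = (8 - S²)/9 = 8/9 - S²/9)
-379/(-359) + p(-19)/N(21, -8) = -379/(-359) + (-19 + (-19)² - 12*(-19))/(8/9 - ⅑*(-8)²) = -379*(-1/359) + (-19 + 361 + 228)/(8/9 - ⅑*64) = 379/359 + 570/(8/9 - 64/9) = 379/359 + 570/(-56/9) = 379/359 + 570*(-9/56) = 379/359 - 2565/28 = -910223/10052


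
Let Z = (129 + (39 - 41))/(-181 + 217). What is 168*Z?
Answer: 1778/3 ≈ 592.67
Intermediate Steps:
Z = 127/36 (Z = (129 - 2)/36 = 127*(1/36) = 127/36 ≈ 3.5278)
168*Z = 168*(127/36) = 1778/3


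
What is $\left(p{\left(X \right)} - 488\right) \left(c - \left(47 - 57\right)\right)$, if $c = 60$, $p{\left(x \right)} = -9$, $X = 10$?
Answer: $-34790$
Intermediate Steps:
$\left(p{\left(X \right)} - 488\right) \left(c - \left(47 - 57\right)\right) = \left(-9 - 488\right) \left(60 - \left(47 - 57\right)\right) = - 497 \left(60 - -10\right) = - 497 \left(60 + 10\right) = \left(-497\right) 70 = -34790$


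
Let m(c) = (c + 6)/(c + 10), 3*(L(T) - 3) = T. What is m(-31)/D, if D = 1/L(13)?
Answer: 550/63 ≈ 8.7302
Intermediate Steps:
L(T) = 3 + T/3
m(c) = (6 + c)/(10 + c)
D = 3/22 (D = 1/(3 + (⅓)*13) = 1/(3 + 13/3) = 1/(22/3) = 3/22 ≈ 0.13636)
m(-31)/D = ((6 - 31)/(10 - 31))/(3/22) = (-25/(-21))*(22/3) = -1/21*(-25)*(22/3) = (25/21)*(22/3) = 550/63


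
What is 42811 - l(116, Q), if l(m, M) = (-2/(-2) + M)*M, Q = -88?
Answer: 35155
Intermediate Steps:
l(m, M) = M*(1 + M) (l(m, M) = (-2*(-½) + M)*M = (1 + M)*M = M*(1 + M))
42811 - l(116, Q) = 42811 - (-88)*(1 - 88) = 42811 - (-88)*(-87) = 42811 - 1*7656 = 42811 - 7656 = 35155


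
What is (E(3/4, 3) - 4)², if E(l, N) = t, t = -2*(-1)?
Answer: 4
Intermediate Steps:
t = 2
E(l, N) = 2
(E(3/4, 3) - 4)² = (2 - 4)² = (-2)² = 4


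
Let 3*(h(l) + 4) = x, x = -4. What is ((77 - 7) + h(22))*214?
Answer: 41516/3 ≈ 13839.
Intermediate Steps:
h(l) = -16/3 (h(l) = -4 + (1/3)*(-4) = -4 - 4/3 = -16/3)
((77 - 7) + h(22))*214 = ((77 - 7) - 16/3)*214 = (70 - 16/3)*214 = (194/3)*214 = 41516/3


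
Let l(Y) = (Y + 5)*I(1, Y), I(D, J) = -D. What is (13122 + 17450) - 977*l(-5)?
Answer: 30572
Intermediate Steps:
l(Y) = -5 - Y (l(Y) = (Y + 5)*(-1*1) = (5 + Y)*(-1) = -5 - Y)
(13122 + 17450) - 977*l(-5) = (13122 + 17450) - 977*(-5 - 1*(-5)) = 30572 - 977*(-5 + 5) = 30572 - 977*0 = 30572 + 0 = 30572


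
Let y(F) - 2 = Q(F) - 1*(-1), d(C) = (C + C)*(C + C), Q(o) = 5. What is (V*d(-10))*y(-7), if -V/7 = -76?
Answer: 1702400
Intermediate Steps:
V = 532 (V = -7*(-76) = 532)
d(C) = 4*C² (d(C) = (2*C)*(2*C) = 4*C²)
y(F) = 8 (y(F) = 2 + (5 - 1*(-1)) = 2 + (5 + 1) = 2 + 6 = 8)
(V*d(-10))*y(-7) = (532*(4*(-10)²))*8 = (532*(4*100))*8 = (532*400)*8 = 212800*8 = 1702400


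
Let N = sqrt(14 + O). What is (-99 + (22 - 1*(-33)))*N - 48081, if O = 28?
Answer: -48081 - 44*sqrt(42) ≈ -48366.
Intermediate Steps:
N = sqrt(42) (N = sqrt(14 + 28) = sqrt(42) ≈ 6.4807)
(-99 + (22 - 1*(-33)))*N - 48081 = (-99 + (22 - 1*(-33)))*sqrt(42) - 48081 = (-99 + (22 + 33))*sqrt(42) - 48081 = (-99 + 55)*sqrt(42) - 48081 = -44*sqrt(42) - 48081 = -48081 - 44*sqrt(42)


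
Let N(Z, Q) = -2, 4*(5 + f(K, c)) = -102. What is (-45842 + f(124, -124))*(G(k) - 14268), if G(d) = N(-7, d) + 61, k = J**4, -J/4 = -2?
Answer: 1303604705/2 ≈ 6.5180e+8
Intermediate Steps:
J = 8 (J = -4*(-2) = 8)
f(K, c) = -61/2 (f(K, c) = -5 + (1/4)*(-102) = -5 - 51/2 = -61/2)
k = 4096 (k = 8**4 = 4096)
G(d) = 59 (G(d) = -2 + 61 = 59)
(-45842 + f(124, -124))*(G(k) - 14268) = (-45842 - 61/2)*(59 - 14268) = -91745/2*(-14209) = 1303604705/2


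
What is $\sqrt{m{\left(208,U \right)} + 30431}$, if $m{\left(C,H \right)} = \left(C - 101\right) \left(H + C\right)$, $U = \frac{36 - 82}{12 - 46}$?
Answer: $\frac{2 \sqrt{3817095}}{17} \approx 229.85$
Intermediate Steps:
$U = \frac{23}{17}$ ($U = - \frac{46}{-34} = \left(-46\right) \left(- \frac{1}{34}\right) = \frac{23}{17} \approx 1.3529$)
$m{\left(C,H \right)} = \left(-101 + C\right) \left(C + H\right)$
$\sqrt{m{\left(208,U \right)} + 30431} = \sqrt{\left(208^{2} - 21008 - \frac{2323}{17} + 208 \cdot \frac{23}{17}\right) + 30431} = \sqrt{\left(43264 - 21008 - \frac{2323}{17} + \frac{4784}{17}\right) + 30431} = \sqrt{\frac{380813}{17} + 30431} = \sqrt{\frac{898140}{17}} = \frac{2 \sqrt{3817095}}{17}$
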